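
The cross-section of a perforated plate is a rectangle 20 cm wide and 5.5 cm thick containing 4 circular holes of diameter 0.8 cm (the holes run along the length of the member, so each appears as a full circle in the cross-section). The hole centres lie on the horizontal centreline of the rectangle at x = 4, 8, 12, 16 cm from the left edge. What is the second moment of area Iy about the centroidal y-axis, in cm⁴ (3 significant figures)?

Treat the section as a set of non-overlapping primitives; coordinates are from the bounding-box lower-left.
Plate: 20 × 5.5, A = 110 cm², x = 10 cm, Ī = 3666.7 cm⁴.
Hole 1 (subtracted): ⌀0.8, A = 0.50265 cm², x = 4 cm, Ī = 0.020106 cm⁴.
Hole 2 (subtracted): ⌀0.8, A = 0.50265 cm², x = 8 cm, Ī = 0.020106 cm⁴.
Hole 3 (subtracted): ⌀0.8, A = 0.50265 cm², x = 12 cm, Ī = 0.020106 cm⁴.
Hole 4 (subtracted): ⌀0.8, A = 0.50265 cm², x = 16 cm, Ī = 0.020106 cm⁴.
By symmetry the centroid is at mid-width, x̄ = 10 cm.
Transfer each piece to the centroidal y-axis using Ī + A·d² with d = x − 10:
  plate: d = 0 cm → contributes +3666.7 cm⁴
  hole 1: d = -6 cm → contributes −18.116 cm⁴
  hole 2: d = -2 cm → contributes −2.0307 cm⁴
  hole 3: d = 2 cm → contributes −2.0307 cm⁴
  hole 4: d = 6 cm → contributes −18.116 cm⁴
Total I = 3626.4 cm⁴.

Iy ≈ 3630 cm⁴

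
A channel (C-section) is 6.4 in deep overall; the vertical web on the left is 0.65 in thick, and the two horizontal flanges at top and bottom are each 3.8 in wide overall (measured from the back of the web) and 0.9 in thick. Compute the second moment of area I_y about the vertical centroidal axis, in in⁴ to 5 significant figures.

Decompose the section into non-overlapping parts with the origin at the bottom-left of its bounding rectangle.
Web: 0.65 × 6.4, A = 4.16 in², x = 0.325 in, Ī = 0.1464667 in⁴.
Top flange (beyond web): 3.15 × 0.9, A = 2.835 in², x = 2.225 in, Ī = 2.344191 in⁴.
Bottom flange (beyond web): 3.15 × 0.9, A = 2.835 in², x = 2.225 in, Ī = 2.344191 in⁴.
Centroid: x̄ = ΣA·x / ΣA = 1.420931 in.
Transfer each piece to the vertical centroidal axis using Ī + A·d² with d = x − 1.420931:
  web: d = -1.095931 in → contributes +5.142894 in⁴
  top flange (beyond web): d = 0.8040692 in → contributes +4.177095 in⁴
  bottom flange (beyond web): d = 0.8040692 in → contributes +4.177095 in⁴
Total I = 13.49709 in⁴.

I_y ≈ 13.497 in⁴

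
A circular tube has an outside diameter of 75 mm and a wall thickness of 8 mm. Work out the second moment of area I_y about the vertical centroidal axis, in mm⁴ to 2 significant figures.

Treat the section as a set of non-overlapping primitives; coordinates are from the bounding-box lower-left.
Outer circle: ⌀75, A = 4 418 mm², x = 37.5 mm, Ī = 1 553 156 mm⁴.
Bore (subtracted): ⌀59, A = 2 734 mm², x = 37.5 mm, Ī = 594 810 mm⁴.
By symmetry the centroid is at mid-width, x̄ = 37.5 mm.
All pieces are centred on the vertical centroidal axis, so I = ΣĪ (holes subtracted) = 958 346 mm⁴.

I_y ≈ 9.6 × 10⁵ mm⁴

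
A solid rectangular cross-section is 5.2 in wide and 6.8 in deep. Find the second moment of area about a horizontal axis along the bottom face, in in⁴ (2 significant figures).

The section: 5.2 × 6.8, A = 35.36 in², y = 3.4 in, Ī = 136.3 in⁴.
Transfer it to the bottom edge using Ī + A·d² with d = y − 0:
  the section: d = 3.4 in → contributes +545 in⁴
Total I = 545 in⁴.

I_base ≈ 550 in⁴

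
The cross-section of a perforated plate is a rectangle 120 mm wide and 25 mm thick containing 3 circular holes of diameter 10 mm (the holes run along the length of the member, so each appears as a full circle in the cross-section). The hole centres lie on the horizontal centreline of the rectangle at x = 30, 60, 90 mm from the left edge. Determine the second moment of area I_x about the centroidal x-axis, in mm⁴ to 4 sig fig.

Treat the section as a set of non-overlapping primitives; coordinates are from the bounding-box lower-left.
Plate: 120 × 25, A = 3 000 mm², y = 12.5 mm, Ī = 156 250 mm⁴.
Hole 1 (subtracted): ⌀10, A = 78.5398 mm², y = 12.5 mm, Ī = 490.874 mm⁴.
Hole 2 (subtracted): ⌀10, A = 78.5398 mm², y = 12.5 mm, Ī = 490.874 mm⁴.
Hole 3 (subtracted): ⌀10, A = 78.5398 mm², y = 12.5 mm, Ī = 490.874 mm⁴.
By symmetry the centroid is at mid-height, ȳ = 12.5 mm.
All pieces are centred on the centroidal x-axis, so I = ΣĪ (holes subtracted) = 154 777 mm⁴.

I_x ≈ 1.548 × 10⁵ mm⁴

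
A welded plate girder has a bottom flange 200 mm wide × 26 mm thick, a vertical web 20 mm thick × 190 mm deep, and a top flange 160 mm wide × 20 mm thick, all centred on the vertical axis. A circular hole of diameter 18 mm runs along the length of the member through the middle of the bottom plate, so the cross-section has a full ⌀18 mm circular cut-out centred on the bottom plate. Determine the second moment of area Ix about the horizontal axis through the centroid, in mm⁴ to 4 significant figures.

Ix ≈ 1.015 × 10⁸ mm⁴

Split into non-overlapping primitives; take the origin at the lower-left of the bounding box.
Bottom plate: 200 × 26, A = 5 200 mm², y = 13 mm, Ī = 292 933 mm⁴.
Web plate: 20 × 190, A = 3 800 mm², y = 121 mm, Ī = 11 431 667 mm⁴.
Top plate: 160 × 20, A = 3 200 mm², y = 226 mm, Ī = 106 667 mm⁴.
Hole (subtracted): ⌀18, A = 254.469 mm², y = 13 mm, Ī = 5 153 mm⁴.
Centroid: ȳ = ΣA·y / ΣA = 104.415 mm.
Transfer each piece to the horizontal axis through the centroid using Ī + A·d² with d = y − 104.415:
  bottom plate: d = -91.4149 mm → contributes +43 747 728 mm⁴
  web plate: d = 16.5851 mm → contributes +12 476 911 mm⁴
  top plate: d = 121.585 mm → contributes +47 412 032 mm⁴
  hole: d = -91.4149 mm → contributes −2 131 672 mm⁴
Total I = 101 504 999 mm⁴.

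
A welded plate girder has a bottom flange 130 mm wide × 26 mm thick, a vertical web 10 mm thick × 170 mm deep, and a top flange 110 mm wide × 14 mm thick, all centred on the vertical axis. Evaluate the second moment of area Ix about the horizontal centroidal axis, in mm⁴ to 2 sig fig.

Break the section into simple shapes (no overlaps), measuring from the bottom-left corner of the bounding box.
Bottom plate: 130 × 26, A = 3 380 mm², y = 13 mm, Ī = 190 407 mm⁴.
Web plate: 10 × 170, A = 1 700 mm², y = 111 mm, Ī = 4 094 167 mm⁴.
Top plate: 110 × 14, A = 1 540 mm², y = 203 mm, Ī = 25 153 mm⁴.
Centroid: ȳ = ΣA·y / ΣA = 82.37 mm.
Transfer each piece to the horizontal centroidal axis using Ī + A·d² with d = y − 82.37:
  bottom plate: d = -69.37 mm → contributes +16 453 550 mm⁴
  web plate: d = 28.63 mm → contributes +5 488 050 mm⁴
  top plate: d = 120.6 mm → contributes +22 436 263 mm⁴
Total I = 44 377 862 mm⁴.

Ix ≈ 4.4 × 10⁷ mm⁴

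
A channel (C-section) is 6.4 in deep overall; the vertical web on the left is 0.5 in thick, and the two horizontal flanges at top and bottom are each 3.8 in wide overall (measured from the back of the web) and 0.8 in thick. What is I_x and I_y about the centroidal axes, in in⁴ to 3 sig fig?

I_x ≈ 52.6 in⁴, I_y ≈ 12.1 in⁴

Split into non-overlapping primitives; take the origin at the lower-left of the bounding box.
Web: 0.5 × 6.4, A = 3.2 in², y = 3.2 in, Ī = 10.923 in⁴.
Top flange (beyond web): 3.3 × 0.8, A = 2.64 in², y = 6 in, Ī = 0.1408 in⁴.
Bottom flange (beyond web): 3.3 × 0.8, A = 2.64 in², y = 0.4 in, Ī = 0.1408 in⁴.
By symmetry the centroid is at mid-height, ȳ = 3.2 in.
Transfer each piece to the centroidal x-axis using Ī + A·d² with d = y − 3.2:
  web: d = 0 in → contributes +10.923 in⁴
  top flange (beyond web): d = 2.8 in → contributes +20.838 in⁴
  bottom flange (beyond web): d = -2.8 in → contributes +20.838 in⁴
Total I = 52.599 in⁴.
For the y-axis: x̄ = 1.433 in.
Repeating about the centroidal y-axis gives I_y = 12.051 in⁴.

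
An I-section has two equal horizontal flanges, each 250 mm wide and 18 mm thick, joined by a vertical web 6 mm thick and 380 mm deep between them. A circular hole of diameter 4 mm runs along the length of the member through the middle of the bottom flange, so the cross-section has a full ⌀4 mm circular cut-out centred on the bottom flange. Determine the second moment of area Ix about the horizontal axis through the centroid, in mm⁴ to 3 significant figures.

Decompose the section into non-overlapping parts with the origin at the bottom-left of its bounding rectangle.
Bottom flange: 250 × 18, A = 4 500 mm², y = 9 mm, Ī = 121 500 mm⁴.
Web: 6 × 380, A = 2 280 mm², y = 208 mm, Ī = 27 436 000 mm⁴.
Top flange: 250 × 18, A = 4 500 mm², y = 407 mm, Ī = 121 500 mm⁴.
Hole (subtracted): ⌀4, A = 12.566 mm², y = 9 mm, Ī = 12.566 mm⁴.
Centroid: ȳ = ΣA·y / ΣA = 208.22 mm.
Transfer each piece to the horizontal axis through the centroid using Ī + A·d² with d = y − 208.22:
  bottom flange: d = -199.22 mm → contributes +178 723 718 mm⁴
  web: d = -0.22194 mm → contributes +27 436 112 mm⁴
  top flange: d = 198.78 mm → contributes +177 928 725 mm⁴
  hole: d = -199.22 mm → contributes −498 764 mm⁴
Total I = 383 589 792 mm⁴.

Ix ≈ 3.84 × 10⁸ mm⁴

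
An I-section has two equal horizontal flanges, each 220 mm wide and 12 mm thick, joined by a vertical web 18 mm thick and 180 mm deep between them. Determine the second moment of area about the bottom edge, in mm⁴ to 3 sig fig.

I_base ≈ 1.46 × 10⁸ mm⁴

Treat the section as a set of non-overlapping primitives; coordinates are from the bounding-box lower-left.
Bottom flange: 220 × 12, A = 2 640 mm², y = 6 mm, Ī = 31 680 mm⁴.
Web: 18 × 180, A = 3 240 mm², y = 102 mm, Ī = 8 748 000 mm⁴.
Top flange: 220 × 12, A = 2 640 mm², y = 198 mm, Ī = 31 680 mm⁴.
Transfer each piece to a horizontal axis along the bottom face using Ī + A·d² with d = y − 0:
  bottom flange: d = 6 mm → contributes +126 720 mm⁴
  web: d = 102 mm → contributes +42 456 960 mm⁴
  top flange: d = 198 mm → contributes +103 530 240 mm⁴
Total I = 146 113 920 mm⁴.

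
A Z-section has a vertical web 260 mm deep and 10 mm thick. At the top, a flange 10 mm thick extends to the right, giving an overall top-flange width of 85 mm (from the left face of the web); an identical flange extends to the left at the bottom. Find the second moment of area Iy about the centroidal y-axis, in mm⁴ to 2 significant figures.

Iy ≈ 3.4 × 10⁶ mm⁴

Split into non-overlapping primitives; take the origin at the lower-left of the bounding box.
Web: 10 × 260, A = 2 600 mm², x = 80 mm, Ī = 21 667 mm⁴.
Top flange (beyond web): 75 × 10, A = 750 mm², x = 122.5 mm, Ī = 351 563 mm⁴.
Bottom flange (beyond web): 75 × 10, A = 750 mm², x = 37.5 mm, Ī = 351 563 mm⁴.
Centroid: x̄ = ΣA·x / ΣA = 80 mm.
Transfer each piece to the centroidal y-axis using Ī + A·d² with d = x − 80:
  web: d = 0 mm → contributes +21 667 mm⁴
  top flange (beyond web): d = 42.5 mm → contributes +1 706 250 mm⁴
  bottom flange (beyond web): d = -42.5 mm → contributes +1 706 250 mm⁴
Total I = 3 434 167 mm⁴.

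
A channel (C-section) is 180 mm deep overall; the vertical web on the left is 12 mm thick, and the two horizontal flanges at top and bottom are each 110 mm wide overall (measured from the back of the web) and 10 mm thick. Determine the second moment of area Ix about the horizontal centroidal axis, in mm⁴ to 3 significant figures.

Treat the section as a set of non-overlapping primitives; coordinates are from the bounding-box lower-left.
Web: 12 × 180, A = 2 160 mm², y = 90 mm, Ī = 5 832 000 mm⁴.
Top flange (beyond web): 98 × 10, A = 980 mm², y = 175 mm, Ī = 8166.7 mm⁴.
Bottom flange (beyond web): 98 × 10, A = 980 mm², y = 5 mm, Ī = 8166.7 mm⁴.
By symmetry the centroid is at mid-height, ȳ = 90 mm.
Transfer each piece to the horizontal centroidal axis using Ī + A·d² with d = y − 90:
  web: d = 0 mm → contributes +5 832 000 mm⁴
  top flange (beyond web): d = 85 mm → contributes +7 088 667 mm⁴
  bottom flange (beyond web): d = -85 mm → contributes +7 088 667 mm⁴
Total I = 20 009 333 mm⁴.

Ix ≈ 2.00 × 10⁷ mm⁴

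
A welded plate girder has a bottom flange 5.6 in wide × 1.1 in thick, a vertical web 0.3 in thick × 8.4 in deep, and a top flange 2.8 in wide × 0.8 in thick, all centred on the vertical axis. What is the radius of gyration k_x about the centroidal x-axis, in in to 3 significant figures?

Treat the section as a set of non-overlapping primitives; coordinates are from the bounding-box lower-left.
Bottom plate: 5.6 × 1.1, A = 6.16 in², y = 0.55 in, Ī = 0.62113 in⁴.
Web plate: 0.3 × 8.4, A = 2.52 in², y = 5.3 in, Ī = 14.818 in⁴.
Top plate: 2.8 × 0.8, A = 2.24 in², y = 9.9 in, Ī = 0.11947 in⁴.
Centroid: ȳ = ΣA·y / ΣA = 3.5641 in.
Transfer each piece to the centroidal x-axis using Ī + A·d² with d = y − 3.5641:
  bottom plate: d = -3.0141 in → contributes +56.584 in⁴
  web plate: d = 1.7359 in → contributes +22.411 in⁴
  top plate: d = 6.3359 in → contributes +90.041 in⁴
Total I = 169.04 in⁴.
Radius of gyration: k = √(I/A) = √(169.04 / 10.92) = 3.9344 in.

k_x ≈ 3.93 in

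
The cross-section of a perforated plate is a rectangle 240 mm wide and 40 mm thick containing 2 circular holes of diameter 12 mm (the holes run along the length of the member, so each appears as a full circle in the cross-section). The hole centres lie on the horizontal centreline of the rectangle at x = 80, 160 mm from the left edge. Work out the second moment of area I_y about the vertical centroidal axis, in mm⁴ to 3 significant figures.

I_y ≈ 4.57 × 10⁷ mm⁴

Break the section into simple shapes (no overlaps), measuring from the bottom-left corner of the bounding box.
Plate: 240 × 40, A = 9 600 mm², x = 120 mm, Ī = 46 080 000 mm⁴.
Hole 1 (subtracted): ⌀12, A = 113.1 mm², x = 80 mm, Ī = 1017.9 mm⁴.
Hole 2 (subtracted): ⌀12, A = 113.1 mm², x = 160 mm, Ī = 1017.9 mm⁴.
By symmetry the centroid is at mid-width, x̄ = 120 mm.
Transfer each piece to the vertical centroidal axis using Ī + A·d² with d = x − 120:
  plate: d = 0 mm → contributes +46 080 000 mm⁴
  hole 1: d = -40 mm → contributes −181 974 mm⁴
  hole 2: d = 40 mm → contributes −181 974 mm⁴
Total I = 45 716 053 mm⁴.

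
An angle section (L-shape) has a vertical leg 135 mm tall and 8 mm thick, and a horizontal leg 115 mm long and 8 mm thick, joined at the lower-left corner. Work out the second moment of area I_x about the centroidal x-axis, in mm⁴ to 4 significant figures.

Split into non-overlapping primitives; take the origin at the lower-left of the bounding box.
Vertical leg: 8 × 135, A = 1 080 mm², y = 67.5 mm, Ī = 1 640 250 mm⁴.
Horizontal leg (remainder): 107 × 8, A = 856 mm², y = 4 mm, Ī = 4565.33 mm⁴.
Centroid: ȳ = ΣA·y / ΣA = 39.4236 mm.
Transfer each piece to the centroidal x-axis using Ī + A·d² with d = y − 39.4236:
  vertical leg: d = 28.0764 mm → contributes +2 491 600 mm⁴
  horizontal leg (remainder): d = -35.4236 mm → contributes +1 078 698 mm⁴
Total I = 3 570 298 mm⁴.

I_x ≈ 3.570 × 10⁶ mm⁴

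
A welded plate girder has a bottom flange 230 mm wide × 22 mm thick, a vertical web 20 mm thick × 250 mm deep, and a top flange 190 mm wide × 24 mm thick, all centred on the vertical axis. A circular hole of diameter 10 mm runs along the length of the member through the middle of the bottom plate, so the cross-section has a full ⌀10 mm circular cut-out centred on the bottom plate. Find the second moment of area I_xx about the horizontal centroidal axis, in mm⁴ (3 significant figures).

I_xx ≈ 2.04 × 10⁸ mm⁴

Split into non-overlapping primitives; take the origin at the lower-left of the bounding box.
Bottom plate: 230 × 22, A = 5 060 mm², y = 11 mm, Ī = 204 087 mm⁴.
Web plate: 20 × 250, A = 5 000 mm², y = 147 mm, Ī = 26 041 667 mm⁴.
Top plate: 190 × 24, A = 4 560 mm², y = 284 mm, Ī = 218 880 mm⁴.
Hole (subtracted): ⌀10, A = 78.54 mm², y = 11 mm, Ī = 490.87 mm⁴.
Centroid: ȳ = ΣA·y / ΣA = 143.37 mm.
Transfer each piece to the horizontal centroidal axis using Ī + A·d² with d = y − 143.37:
  bottom plate: d = -132.37 mm → contributes +88 866 960 mm⁴
  web plate: d = 3.6281 mm → contributes +26 107 484 mm⁴
  top plate: d = 140.63 mm → contributes +90 398 700 mm⁴
  hole: d = -132.37 mm → contributes −1 376 690 mm⁴
Total I = 203 996 454 mm⁴.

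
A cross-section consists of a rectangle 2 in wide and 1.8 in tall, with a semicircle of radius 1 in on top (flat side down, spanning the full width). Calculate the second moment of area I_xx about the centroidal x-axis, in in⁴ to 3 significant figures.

Decompose the section into non-overlapping parts with the origin at the bottom-left of its bounding rectangle.
Rectangular body: 2 × 1.8, A = 3.6 in², y = 0.9 in, Ī = 0.972 in⁴.
Semicircular cap: semicircle r = 1, A = 1.5708 in², y = 2.2244 in, Ī = 0.10976 in⁴.
Centroid: ȳ = ΣA·y / ΣA = 1.3023 in.
Transfer each piece to the centroidal x-axis using Ī + A·d² with d = y − 1.3023:
  rectangular body: d = -0.40233 in → contributes +1.5547 in⁴
  semicircular cap: d = 0.92208 in → contributes +1.4453 in⁴
Total I = 3 in⁴.

I_xx ≈ 3.00 in⁴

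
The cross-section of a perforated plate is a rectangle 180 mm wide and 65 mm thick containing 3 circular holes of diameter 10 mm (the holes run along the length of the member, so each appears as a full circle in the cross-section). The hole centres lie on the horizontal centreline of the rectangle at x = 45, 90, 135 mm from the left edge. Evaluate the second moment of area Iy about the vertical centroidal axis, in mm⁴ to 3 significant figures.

Iy ≈ 3.13 × 10⁷ mm⁴

Treat the section as a set of non-overlapping primitives; coordinates are from the bounding-box lower-left.
Plate: 180 × 65, A = 11 700 mm², x = 90 mm, Ī = 31 590 000 mm⁴.
Hole 1 (subtracted): ⌀10, A = 78.54 mm², x = 45 mm, Ī = 490.87 mm⁴.
Hole 2 (subtracted): ⌀10, A = 78.54 mm², x = 90 mm, Ī = 490.87 mm⁴.
Hole 3 (subtracted): ⌀10, A = 78.54 mm², x = 135 mm, Ī = 490.87 mm⁴.
By symmetry the centroid is at mid-width, x̄ = 90 mm.
Transfer each piece to the vertical centroidal axis using Ī + A·d² with d = x − 90:
  plate: d = 0 mm → contributes +31 590 000 mm⁴
  hole 1: d = -45 mm → contributes −159 534 mm⁴
  hole 2: d = 0 mm → contributes −490.87 mm⁴
  hole 3: d = 45 mm → contributes −159 534 mm⁴
Total I = 31 270 441 mm⁴.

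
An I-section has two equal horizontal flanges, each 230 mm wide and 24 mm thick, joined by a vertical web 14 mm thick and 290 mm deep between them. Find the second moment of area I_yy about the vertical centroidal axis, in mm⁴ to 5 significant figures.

Split into non-overlapping primitives; take the origin at the lower-left of the bounding box.
Bottom flange: 230 × 24, A = 5 520 mm², x = 115 mm, Ī = 24 334 000 mm⁴.
Web: 14 × 290, A = 4 060 mm², x = 115 mm, Ī = 66313.33 mm⁴.
Top flange: 230 × 24, A = 5 520 mm², x = 115 mm, Ī = 24 334 000 mm⁴.
By symmetry the centroid is at mid-width, x̄ = 115 mm.
All pieces are centred on the vertical centroidal axis, so I = ΣĪ = 48 734 313 mm⁴.

I_yy ≈ 4.8734 × 10⁷ mm⁴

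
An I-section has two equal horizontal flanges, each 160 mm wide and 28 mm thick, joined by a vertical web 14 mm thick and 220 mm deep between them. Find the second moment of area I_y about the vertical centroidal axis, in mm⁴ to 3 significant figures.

Treat the section as a set of non-overlapping primitives; coordinates are from the bounding-box lower-left.
Bottom flange: 160 × 28, A = 4 480 mm², x = 80 mm, Ī = 9 557 333 mm⁴.
Web: 14 × 220, A = 3 080 mm², x = 80 mm, Ī = 50 307 mm⁴.
Top flange: 160 × 28, A = 4 480 mm², x = 80 mm, Ī = 9 557 333 mm⁴.
By symmetry the centroid is at mid-width, x̄ = 80 mm.
All pieces are centred on the vertical centroidal axis, so I = ΣĪ = 19 164 973 mm⁴.

I_y ≈ 1.92 × 10⁷ mm⁴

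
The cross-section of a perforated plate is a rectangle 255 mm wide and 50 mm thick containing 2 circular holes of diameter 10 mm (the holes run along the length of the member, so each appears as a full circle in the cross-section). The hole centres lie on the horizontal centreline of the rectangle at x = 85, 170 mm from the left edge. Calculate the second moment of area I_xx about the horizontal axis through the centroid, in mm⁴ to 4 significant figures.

I_xx ≈ 2.655 × 10⁶ mm⁴

Split into non-overlapping primitives; take the origin at the lower-left of the bounding box.
Plate: 255 × 50, A = 12 750 mm², y = 25 mm, Ī = 2 656 250 mm⁴.
Hole 1 (subtracted): ⌀10, A = 78.5398 mm², y = 25 mm, Ī = 490.874 mm⁴.
Hole 2 (subtracted): ⌀10, A = 78.5398 mm², y = 25 mm, Ī = 490.874 mm⁴.
By symmetry the centroid is at mid-height, ȳ = 25 mm.
All pieces are centred on the horizontal axis through the centroid, so I = ΣĪ (holes subtracted) = 2 655 268 mm⁴.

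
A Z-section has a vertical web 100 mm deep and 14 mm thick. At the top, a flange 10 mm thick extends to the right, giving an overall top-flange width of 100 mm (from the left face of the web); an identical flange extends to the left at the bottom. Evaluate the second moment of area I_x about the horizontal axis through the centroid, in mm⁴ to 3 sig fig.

Treat the section as a set of non-overlapping primitives; coordinates are from the bounding-box lower-left.
Web: 14 × 100, A = 1 400 mm², y = 50 mm, Ī = 1 166 667 mm⁴.
Top flange (beyond web): 86 × 10, A = 860 mm², y = 95 mm, Ī = 7166.7 mm⁴.
Bottom flange (beyond web): 86 × 10, A = 860 mm², y = 5 mm, Ī = 7166.7 mm⁴.
Centroid: ȳ = ΣA·y / ΣA = 50 mm.
Transfer each piece to the horizontal axis through the centroid using Ī + A·d² with d = y − 50:
  web: d = 0 mm → contributes +1 166 667 mm⁴
  top flange (beyond web): d = 45 mm → contributes +1 748 667 mm⁴
  bottom flange (beyond web): d = -45 mm → contributes +1 748 667 mm⁴
Total I = 4 664 000 mm⁴.

I_x ≈ 4.66 × 10⁶ mm⁴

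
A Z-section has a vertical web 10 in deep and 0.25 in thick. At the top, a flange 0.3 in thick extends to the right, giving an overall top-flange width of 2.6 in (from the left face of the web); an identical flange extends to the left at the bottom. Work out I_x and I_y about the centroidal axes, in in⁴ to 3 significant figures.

Treat the section as a set of non-overlapping primitives; coordinates are from the bounding-box lower-left.
Web: 0.25 × 10, A = 2.5 in², y = 5 in, Ī = 20.833 in⁴.
Top flange (beyond web): 2.35 × 0.3, A = 0.705 in², y = 9.85 in, Ī = 0.0052875 in⁴.
Bottom flange (beyond web): 2.35 × 0.3, A = 0.705 in², y = 0.15 in, Ī = 0.0052875 in⁴.
Centroid: ȳ = ΣA·y / ΣA = 5 in.
Transfer each piece to the centroidal x-axis using Ī + A·d² with d = y − 5:
  web: d = 0 in → contributes +20.833 in⁴
  top flange (beyond web): d = 4.85 in → contributes +16.589 in⁴
  bottom flange (beyond web): d = -4.85 in → contributes +16.589 in⁴
Total I = 54.011 in⁴.
For the y-axis: x̄ = 2.475 in.
Repeating about the centroidal y-axis gives I_y = 3.0448 in⁴.

I_x ≈ 54.0 in⁴, I_y ≈ 3.04 in⁴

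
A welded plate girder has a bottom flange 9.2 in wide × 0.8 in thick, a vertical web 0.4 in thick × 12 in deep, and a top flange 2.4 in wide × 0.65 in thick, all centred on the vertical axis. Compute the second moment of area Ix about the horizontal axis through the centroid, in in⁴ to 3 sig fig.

Break the section into simple shapes (no overlaps), measuring from the bottom-left corner of the bounding box.
Bottom plate: 9.2 × 0.8, A = 7.36 in², y = 0.4 in, Ī = 0.39253 in⁴.
Web plate: 0.4 × 12, A = 4.8 in², y = 6.8 in, Ī = 57.6 in⁴.
Top plate: 2.4 × 0.65, A = 1.56 in², y = 13.125 in, Ī = 0.054925 in⁴.
Centroid: ȳ = ΣA·y / ΣA = 4.0859 in.
Transfer each piece to the horizontal axis through the centroid using Ī + A·d² with d = y − 4.0859:
  bottom plate: d = -3.6859 in → contributes +100.39 in⁴
  web plate: d = 2.7141 in → contributes +92.958 in⁴
  top plate: d = 9.0391 in → contributes +127.51 in⁴
Total I = 320.86 in⁴.

Ix ≈ 321 in⁴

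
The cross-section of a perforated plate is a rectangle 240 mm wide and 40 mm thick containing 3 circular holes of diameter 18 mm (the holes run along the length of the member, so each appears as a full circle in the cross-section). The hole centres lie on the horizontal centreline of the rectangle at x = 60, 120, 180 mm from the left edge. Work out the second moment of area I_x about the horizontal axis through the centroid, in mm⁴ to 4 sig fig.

I_x ≈ 1.265 × 10⁶ mm⁴

Treat the section as a set of non-overlapping primitives; coordinates are from the bounding-box lower-left.
Plate: 240 × 40, A = 9 600 mm², y = 20 mm, Ī = 1 280 000 mm⁴.
Hole 1 (subtracted): ⌀18, A = 254.469 mm², y = 20 mm, Ī = 5 153 mm⁴.
Hole 2 (subtracted): ⌀18, A = 254.469 mm², y = 20 mm, Ī = 5 153 mm⁴.
Hole 3 (subtracted): ⌀18, A = 254.469 mm², y = 20 mm, Ī = 5 153 mm⁴.
By symmetry the centroid is at mid-height, ȳ = 20 mm.
All pieces are centred on the horizontal axis through the centroid, so I = ΣĪ (holes subtracted) = 1 264 541 mm⁴.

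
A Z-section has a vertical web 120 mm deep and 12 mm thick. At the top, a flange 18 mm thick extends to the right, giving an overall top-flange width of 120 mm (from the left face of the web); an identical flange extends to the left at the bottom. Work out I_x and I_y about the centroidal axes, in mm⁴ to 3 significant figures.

I_x ≈ 1.19 × 10⁷ mm⁴, I_y ≈ 1.78 × 10⁷ mm⁴

Split into non-overlapping primitives; take the origin at the lower-left of the bounding box.
Web: 12 × 120, A = 1 440 mm², y = 60 mm, Ī = 1 728 000 mm⁴.
Top flange (beyond web): 108 × 18, A = 1 944 mm², y = 111 mm, Ī = 52 488 mm⁴.
Bottom flange (beyond web): 108 × 18, A = 1 944 mm², y = 9 mm, Ī = 52 488 mm⁴.
Centroid: ȳ = ΣA·y / ΣA = 60 mm.
Transfer each piece to the centroidal x-axis using Ī + A·d² with d = y − 60:
  web: d = 0 mm → contributes +1 728 000 mm⁴
  top flange (beyond web): d = 51 mm → contributes +5 108 832 mm⁴
  bottom flange (beyond web): d = -51 mm → contributes +5 108 832 mm⁴
Total I = 11 945 664 mm⁴.
For the y-axis: x̄ = 114 mm.
Repeating about the centroidal y-axis gives I_y = 17 793 216 mm⁴.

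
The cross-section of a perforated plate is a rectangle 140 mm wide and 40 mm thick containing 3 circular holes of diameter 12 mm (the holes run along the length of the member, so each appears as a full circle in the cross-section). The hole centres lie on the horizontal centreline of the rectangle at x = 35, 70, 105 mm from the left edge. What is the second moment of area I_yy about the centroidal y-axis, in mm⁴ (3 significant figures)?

I_yy ≈ 8.87 × 10⁶ mm⁴

Break the section into simple shapes (no overlaps), measuring from the bottom-left corner of the bounding box.
Plate: 140 × 40, A = 5 600 mm², x = 70 mm, Ī = 9 146 667 mm⁴.
Hole 1 (subtracted): ⌀12, A = 113.1 mm², x = 35 mm, Ī = 1017.9 mm⁴.
Hole 2 (subtracted): ⌀12, A = 113.1 mm², x = 70 mm, Ī = 1017.9 mm⁴.
Hole 3 (subtracted): ⌀12, A = 113.1 mm², x = 105 mm, Ī = 1017.9 mm⁴.
By symmetry the centroid is at mid-width, x̄ = 70 mm.
Transfer each piece to the centroidal y-axis using Ī + A·d² with d = x − 70:
  plate: d = 0 mm → contributes +9 146 667 mm⁴
  hole 1: d = -35 mm → contributes −139 562 mm⁴
  hole 2: d = 0 mm → contributes −1017.9 mm⁴
  hole 3: d = 35 mm → contributes −139 562 mm⁴
Total I = 8 866 525 mm⁴.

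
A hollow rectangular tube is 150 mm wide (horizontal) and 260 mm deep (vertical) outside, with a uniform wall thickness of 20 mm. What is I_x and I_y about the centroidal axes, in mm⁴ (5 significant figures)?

I_x ≈ 1.2209 × 10⁸ mm⁴, I_y ≈ 4.8723 × 10⁷ mm⁴

Break the section into simple shapes (no overlaps), measuring from the bottom-left corner of the bounding box.
Outer rectangle: 150 × 260, A = 39 000 mm², y = 130 mm, Ī = 219 700 000 mm⁴.
Inner void (subtracted): 110 × 220, A = 24 200 mm², y = 130 mm, Ī = 97 606 667 mm⁴.
By symmetry the centroid is at mid-height, ȳ = 130 mm.
All pieces are centred on the centroidal x-axis, so I = ΣĪ (holes subtracted) = 122 093 333 mm⁴.
Repeating about the centroidal y-axis gives I_y = 48 723 333 mm⁴.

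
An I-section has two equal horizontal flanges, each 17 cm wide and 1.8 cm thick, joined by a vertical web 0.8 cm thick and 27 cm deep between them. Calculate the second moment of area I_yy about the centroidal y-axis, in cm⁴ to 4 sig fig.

I_yy ≈ 1475 cm⁴

Decompose the section into non-overlapping parts with the origin at the bottom-left of its bounding rectangle.
Bottom flange: 17 × 1.8, A = 30.6 cm², x = 8.5 cm, Ī = 736.95 cm⁴.
Web: 0.8 × 27, A = 21.6 cm², x = 8.5 cm, Ī = 1.152 cm⁴.
Top flange: 17 × 1.8, A = 30.6 cm², x = 8.5 cm, Ī = 736.95 cm⁴.
By symmetry the centroid is at mid-width, x̄ = 8.5 cm.
All pieces are centred on the centroidal y-axis, so I = ΣĪ = 1475.05 cm⁴.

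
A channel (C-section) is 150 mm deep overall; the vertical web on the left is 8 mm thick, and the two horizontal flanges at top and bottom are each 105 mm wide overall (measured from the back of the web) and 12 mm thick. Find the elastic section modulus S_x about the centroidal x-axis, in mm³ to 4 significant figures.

Break the section into simple shapes (no overlaps), measuring from the bottom-left corner of the bounding box.
Web: 8 × 150, A = 1 200 mm², y = 75 mm, Ī = 2 250 000 mm⁴.
Top flange (beyond web): 97 × 12, A = 1 164 mm², y = 144 mm, Ī = 13 968 mm⁴.
Bottom flange (beyond web): 97 × 12, A = 1 164 mm², y = 6 mm, Ī = 13 968 mm⁴.
By symmetry the centroid is at mid-height, ȳ = 75 mm.
Transfer each piece to the centroidal x-axis using Ī + A·d² with d = y − 75:
  web: d = 0 mm → contributes +2 250 000 mm⁴
  top flange (beyond web): d = 69 mm → contributes +5 555 772 mm⁴
  bottom flange (beyond web): d = -69 mm → contributes +5 555 772 mm⁴
Total I = 13 361 544 mm⁴.
Extreme fibre distance c = 75 mm; S = I/c = 178 154 mm³.

S_x ≈ 1.782 × 10⁵ mm³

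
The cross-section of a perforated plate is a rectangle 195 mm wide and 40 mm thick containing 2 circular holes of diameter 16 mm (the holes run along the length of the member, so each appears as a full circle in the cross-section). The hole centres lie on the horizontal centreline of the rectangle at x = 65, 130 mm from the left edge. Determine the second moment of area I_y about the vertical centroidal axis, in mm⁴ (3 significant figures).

I_y ≈ 2.43 × 10⁷ mm⁴

Break the section into simple shapes (no overlaps), measuring from the bottom-left corner of the bounding box.
Plate: 195 × 40, A = 7 800 mm², x = 97.5 mm, Ī = 24 716 250 mm⁴.
Hole 1 (subtracted): ⌀16, A = 201.06 mm², x = 65 mm, Ī = 3 217 mm⁴.
Hole 2 (subtracted): ⌀16, A = 201.06 mm², x = 130 mm, Ī = 3 217 mm⁴.
By symmetry the centroid is at mid-width, x̄ = 97.5 mm.
Transfer each piece to the vertical centroidal axis using Ī + A·d² with d = x − 97.5:
  plate: d = 0 mm → contributes +24 716 250 mm⁴
  hole 1: d = -32.5 mm → contributes −215 589 mm⁴
  hole 2: d = 32.5 mm → contributes −215 589 mm⁴
Total I = 24 285 073 mm⁴.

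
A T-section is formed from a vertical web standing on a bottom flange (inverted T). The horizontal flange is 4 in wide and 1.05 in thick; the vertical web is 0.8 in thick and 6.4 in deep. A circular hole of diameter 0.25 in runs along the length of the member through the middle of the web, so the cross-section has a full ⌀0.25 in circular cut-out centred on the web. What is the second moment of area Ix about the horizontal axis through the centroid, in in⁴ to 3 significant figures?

Break the section into simple shapes (no overlaps), measuring from the bottom-left corner of the bounding box.
Flange: 4 × 1.05, A = 4.2 in², y = 0.525 in, Ī = 0.38588 in⁴.
Web: 0.8 × 6.4, A = 5.12 in², y = 4.25 in, Ī = 17.476 in⁴.
Hole (subtracted): ⌀0.25, A = 0.049087 in², y = 4.25 in, Ī = 0.00019175 in⁴.
Centroid: ȳ = ΣA·y / ΣA = 2.5625 in.
Transfer each piece to the horizontal axis through the centroid using Ī + A·d² with d = y − 2.5625:
  flange: d = -2.0375 in → contributes +17.821 in⁴
  web: d = 1.6875 in → contributes +32.057 in⁴
  hole: d = 1.6875 in → contributes −0.13998 in⁴
Total I = 49.738 in⁴.

Ix ≈ 49.7 in⁴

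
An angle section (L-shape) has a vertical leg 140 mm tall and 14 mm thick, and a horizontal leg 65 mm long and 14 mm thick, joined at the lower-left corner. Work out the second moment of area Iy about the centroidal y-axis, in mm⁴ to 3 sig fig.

Decompose the section into non-overlapping parts with the origin at the bottom-left of its bounding rectangle.
Vertical leg: 14 × 140, A = 1 960 mm², x = 7 mm, Ī = 32 013 mm⁴.
Horizontal leg (remainder): 51 × 14, A = 714 mm², x = 39.5 mm, Ī = 154 760 mm⁴.
Centroid: x̄ = ΣA·x / ΣA = 15.678 mm.
Transfer each piece to the centroidal y-axis using Ī + A·d² with d = x − 15.678:
  vertical leg: d = -8.678 mm → contributes +179 617 mm⁴
  horizontal leg (remainder): d = 23.822 mm → contributes +559 945 mm⁴
Total I = 739 562 mm⁴.

Iy ≈ 7.40 × 10⁵ mm⁴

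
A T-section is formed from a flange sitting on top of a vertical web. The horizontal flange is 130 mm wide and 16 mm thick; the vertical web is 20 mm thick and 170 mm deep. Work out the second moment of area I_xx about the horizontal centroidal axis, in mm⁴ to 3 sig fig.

Treat the section as a set of non-overlapping primitives; coordinates are from the bounding-box lower-left.
Flange: 130 × 16, A = 2 080 mm², y = 178 mm, Ī = 44 373 mm⁴.
Web: 20 × 170, A = 3 400 mm², y = 85 mm, Ī = 8 188 333 mm⁴.
Centroid: ȳ = ΣA·y / ΣA = 120.3 mm.
Transfer each piece to the horizontal centroidal axis using Ī + A·d² with d = y − 120.3:
  flange: d = 57.701 mm → contributes +6 969 472 mm⁴
  web: d = -35.299 mm → contributes +12 424 864 mm⁴
Total I = 19 394 336 mm⁴.

I_xx ≈ 1.94 × 10⁷ mm⁴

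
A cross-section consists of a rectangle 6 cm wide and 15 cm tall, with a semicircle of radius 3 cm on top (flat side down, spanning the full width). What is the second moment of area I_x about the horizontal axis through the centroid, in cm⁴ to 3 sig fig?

I_x ≈ 2640 cm⁴

Break the section into simple shapes (no overlaps), measuring from the bottom-left corner of the bounding box.
Rectangular body: 6 × 15, A = 90 cm², y = 7.5 cm, Ī = 1687.5 cm⁴.
Semicircular cap: semicircle r = 3, A = 14.137 cm², y = 16.273 cm, Ī = 8.8903 cm⁴.
Centroid: ȳ = ΣA·y / ΣA = 8.691 cm.
Transfer each piece to the horizontal axis through the centroid using Ī + A·d² with d = y − 8.691:
  rectangular body: d = -1.191 cm → contributes +1815.2 cm⁴
  semicircular cap: d = 7.5822 cm → contributes +821.64 cm⁴
Total I = 2636.8 cm⁴.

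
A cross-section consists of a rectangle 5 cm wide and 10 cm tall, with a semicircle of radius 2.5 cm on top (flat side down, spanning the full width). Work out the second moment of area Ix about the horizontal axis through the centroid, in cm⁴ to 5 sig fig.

Treat the section as a set of non-overlapping primitives; coordinates are from the bounding-box lower-left.
Rectangular body: 5 × 10, A = 50 cm², y = 5 cm, Ī = 416.6667 cm⁴.
Semicircular cap: semicircle r = 2.5, A = 9.817477 cm², y = 11.06103 cm, Ī = 4.287381 cm⁴.
Centroid: ȳ = ΣA·y / ΣA = 5.99476 cm.
Transfer each piece to the horizontal axis through the centroid using Ī + A·d² with d = y − 5.99476:
  rectangular body: d = -0.9947603 cm → contributes +466.1441 cm⁴
  semicircular cap: d = 5.066273 cm → contributes +256.2737 cm⁴
Total I = 722.4178 cm⁴.

Ix ≈ 722.42 cm⁴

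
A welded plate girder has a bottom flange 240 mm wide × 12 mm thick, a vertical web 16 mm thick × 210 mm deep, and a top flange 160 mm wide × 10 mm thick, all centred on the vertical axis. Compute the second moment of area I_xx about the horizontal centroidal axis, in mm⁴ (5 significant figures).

I_xx ≈ 6.4607 × 10⁷ mm⁴

Break the section into simple shapes (no overlaps), measuring from the bottom-left corner of the bounding box.
Bottom plate: 240 × 12, A = 2 880 mm², y = 6 mm, Ī = 34 560 mm⁴.
Web plate: 16 × 210, A = 3 360 mm², y = 117 mm, Ī = 12 348 000 mm⁴.
Top plate: 160 × 10, A = 1 600 mm², y = 227 mm, Ī = 13333.33 mm⁴.
Centroid: ȳ = ΣA·y / ΣA = 98.67347 mm.
Transfer each piece to the horizontal centroidal axis using Ī + A·d² with d = y − 98.67347:
  bottom plate: d = -92.67347 mm → contributes +24 769 071 mm⁴
  web plate: d = 18.32653 mm → contributes +13 476 495 mm⁴
  top plate: d = 128.3265 mm → contributes +26 361 651 mm⁴
Total I = 64 607 217 mm⁴.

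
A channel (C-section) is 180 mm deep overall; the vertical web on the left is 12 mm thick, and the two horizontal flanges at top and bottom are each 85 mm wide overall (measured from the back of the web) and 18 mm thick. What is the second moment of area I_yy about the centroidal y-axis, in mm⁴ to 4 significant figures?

I_yy ≈ 3.334 × 10⁶ mm⁴

Treat the section as a set of non-overlapping primitives; coordinates are from the bounding-box lower-left.
Web: 12 × 180, A = 2 160 mm², x = 6 mm, Ī = 25 920 mm⁴.
Top flange (beyond web): 73 × 18, A = 1 314 mm², x = 48.5 mm, Ī = 583 526 mm⁴.
Bottom flange (beyond web): 73 × 18, A = 1 314 mm², x = 48.5 mm, Ī = 583 526 mm⁴.
Centroid: x̄ = ΣA·x / ΣA = 29.3271 mm.
Transfer each piece to the centroidal y-axis using Ī + A·d² with d = x − 29.3271:
  web: d = -23.3271 mm → contributes +1 201 289 mm⁴
  top flange (beyond web): d = 19.1729 mm → contributes +1 066 554 mm⁴
  bottom flange (beyond web): d = 19.1729 mm → contributes +1 066 554 mm⁴
Total I = 3 334 396 mm⁴.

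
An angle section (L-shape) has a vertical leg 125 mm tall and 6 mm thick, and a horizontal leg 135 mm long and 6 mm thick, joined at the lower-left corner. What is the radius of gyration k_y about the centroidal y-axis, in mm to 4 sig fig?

k_y ≈ 42.95 mm

Treat the section as a set of non-overlapping primitives; coordinates are from the bounding-box lower-left.
Vertical leg: 6 × 125, A = 750 mm², x = 3 mm, Ī = 2 250 mm⁴.
Horizontal leg (remainder): 129 × 6, A = 774 mm², x = 70.5 mm, Ī = 1 073 345 mm⁴.
Centroid: x̄ = ΣA·x / ΣA = 37.2815 mm.
Transfer each piece to the centroidal y-axis using Ī + A·d² with d = x − 37.2815:
  vertical leg: d = -34.2815 mm → contributes +883 666 mm⁴
  horizontal leg (remainder): d = 33.2185 mm → contributes +1 927 430 mm⁴
Total I = 2 811 095 mm⁴.
Radius of gyration: k = √(I/A) = √(2 811 095 / 1 524) = 42.9482 mm.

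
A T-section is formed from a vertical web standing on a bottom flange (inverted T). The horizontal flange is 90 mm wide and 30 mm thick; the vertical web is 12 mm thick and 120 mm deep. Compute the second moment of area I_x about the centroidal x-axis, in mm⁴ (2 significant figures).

Break the section into simple shapes (no overlaps), measuring from the bottom-left corner of the bounding box.
Flange: 90 × 30, A = 2 700 mm², y = 15 mm, Ī = 202 500 mm⁴.
Web: 12 × 120, A = 1 440 mm², y = 90 mm, Ī = 1 728 000 mm⁴.
Centroid: ȳ = ΣA·y / ΣA = 41.09 mm.
Transfer each piece to the centroidal x-axis using Ī + A·d² with d = y − 41.09:
  flange: d = -26.09 mm → contributes +2 039 929 mm⁴
  web: d = 48.91 mm → contributes +5 173 180 mm⁴
Total I = 7 213 109 mm⁴.

I_x ≈ 7.2 × 10⁶ mm⁴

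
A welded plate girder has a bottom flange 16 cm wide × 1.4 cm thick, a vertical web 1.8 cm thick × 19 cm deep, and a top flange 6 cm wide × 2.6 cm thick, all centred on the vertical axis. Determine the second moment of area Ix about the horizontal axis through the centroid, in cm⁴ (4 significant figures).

Ix ≈ 5142 cm⁴

Decompose the section into non-overlapping parts with the origin at the bottom-left of its bounding rectangle.
Bottom plate: 16 × 1.4, A = 22.4 cm², y = 0.7 cm, Ī = 3.65867 cm⁴.
Web plate: 1.8 × 19, A = 34.2 cm², y = 10.9 cm, Ī = 1028.85 cm⁴.
Top plate: 6 × 2.6, A = 15.6 cm², y = 21.7 cm, Ī = 8.788 cm⁴.
Centroid: ȳ = ΣA·y / ΣA = 10.069 cm.
Transfer each piece to the horizontal axis through the centroid using Ī + A·d² with d = y − 10.069:
  bottom plate: d = -9.36898 cm → contributes +1969.88 cm⁴
  web plate: d = 0.831025 cm → contributes +1052.47 cm⁴
  top plate: d = 11.631 cm → contributes +2119.17 cm⁴
Total I = 5141.52 cm⁴.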